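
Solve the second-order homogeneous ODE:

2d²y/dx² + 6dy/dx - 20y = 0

Characteristic equation: 2r² + 6r - 20 = 0
Divide by 2: r² + 3r - 10 = 0
Roots: r = 2, -5 (distinct real)
General solution: y = C₁e^(2x) + C₂e^(-5x)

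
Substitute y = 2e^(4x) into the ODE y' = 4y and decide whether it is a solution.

Verification:
y = 2e^(4x)
y' = 8e^(4x)
4y = 8e^(4x)
y' = 4y ✓

Yes, it is a solution.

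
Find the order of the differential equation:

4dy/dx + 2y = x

The order is 1 (highest derivative is of order 1).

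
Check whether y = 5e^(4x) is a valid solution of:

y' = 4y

Verification:
y = 5e^(4x)
y' = 20e^(4x)
4y = 20e^(4x)
y' = 4y ✓

Yes, it is a solution.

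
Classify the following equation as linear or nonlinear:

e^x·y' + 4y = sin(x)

Linear (y and its derivatives appear to the first power only, no products of y terms)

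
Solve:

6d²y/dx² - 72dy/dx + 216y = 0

Characteristic equation: 6r² - 72r + 216 = 0
Divide by 6: r² - 12r + 36 = 0
Factored: (r - 6)² = 0
Repeated root: r = 6
General solution: y = (C₁ + C₂x)e^(6x)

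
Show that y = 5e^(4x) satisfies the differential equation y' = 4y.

Verification:
y = 5e^(4x)
y' = 20e^(4x)
4y = 20e^(4x)
y' = 4y ✓

Yes, it is a solution.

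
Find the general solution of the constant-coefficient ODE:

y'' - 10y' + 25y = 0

Characteristic equation: r² - 10r + 25 = 0
Factored: (r - 5)² = 0
Repeated root: r = 5
General solution: y = (C₁ + C₂x)e^(5x)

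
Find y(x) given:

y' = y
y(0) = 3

General solution: y = Ce^x
Applying IC y(0) = 3:
Particular solution: y = 3e^x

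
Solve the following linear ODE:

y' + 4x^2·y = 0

Using integrating factor method:

General solution: y = Ce^(-4x^3/3)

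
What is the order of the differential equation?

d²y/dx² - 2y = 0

The order is 2 (highest derivative is of order 2).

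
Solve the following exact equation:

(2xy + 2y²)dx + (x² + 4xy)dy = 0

Verify exactness: ∂M/∂y = ∂N/∂x ✓
Find F(x,y) such that ∂F/∂x = M, ∂F/∂y = N
Solution: x²y + 2xy² = C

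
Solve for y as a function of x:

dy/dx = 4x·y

Separating variables and integrating:
ln|y| = 2x^2 + C

General solution: y = Ce^(2x^2)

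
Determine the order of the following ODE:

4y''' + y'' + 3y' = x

The order is 3 (highest derivative is of order 3).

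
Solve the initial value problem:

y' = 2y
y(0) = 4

General solution: y = Ce^(2x)
Applying IC y(0) = 4:
Particular solution: y = 4e^(2x)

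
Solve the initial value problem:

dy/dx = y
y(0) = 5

General solution: y = Ce^x
Applying IC y(0) = 5:
Particular solution: y = 5e^x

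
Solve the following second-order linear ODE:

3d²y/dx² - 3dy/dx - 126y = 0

Characteristic equation: 3r² - 3r - 126 = 0
Divide by 3: r² - r - 42 = 0
Roots: r = 7, -6 (distinct real)
General solution: y = C₁e^(7x) + C₂e^(-6x)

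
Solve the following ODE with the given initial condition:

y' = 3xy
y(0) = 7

General solution: y = Ce^(3x²/2)
Applying IC y(0) = 7:
Particular solution: y = 7e^(3x²/2)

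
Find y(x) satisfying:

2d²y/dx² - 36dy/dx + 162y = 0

Characteristic equation: 2r² - 36r + 162 = 0
Divide by 2: r² - 18r + 81 = 0
Factored: (r - 9)² = 0
Repeated root: r = 9
General solution: y = (C₁ + C₂x)e^(9x)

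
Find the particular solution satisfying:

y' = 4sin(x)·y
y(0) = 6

General solution: y = Ce^(-4cos(x))
Applying IC y(0) = 6:
Particular solution: y = 6e^(4(1-cos(x)))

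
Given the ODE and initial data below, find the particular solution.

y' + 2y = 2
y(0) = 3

General solution: y = 1 + Ce^(-2x)
Applying y(0) = 3: C = 3 - 1 = 2
Particular solution: y = 1 + 2e^(-2x)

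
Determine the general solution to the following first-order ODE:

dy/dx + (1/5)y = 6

Using integrating factor method:

General solution: y = 30 + Ce^(-x/5)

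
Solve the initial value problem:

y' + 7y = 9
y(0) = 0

General solution: y = 9/7 + Ce^(-7x)
Applying y(0) = 0: C = 0 - 9/7 = -9/7
Particular solution: y = 9/7 - (9/7)e^(-7x)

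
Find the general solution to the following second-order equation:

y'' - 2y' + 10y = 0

Characteristic equation: r² - 2r + 10 = 0
Roots: r = 1 ± 3i (complex conjugates)
General solution: y = e^x(C₁cos(3x) + C₂sin(3x))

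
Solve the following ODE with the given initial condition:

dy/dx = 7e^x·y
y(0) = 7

General solution: y = Ce^(7e^x)
Applying IC y(0) = 7:
Particular solution: y = 7e^(7(e^x - 1))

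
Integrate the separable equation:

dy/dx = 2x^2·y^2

Separating variables and integrating:
-1/y = 2x^3/3 + C

General solution: y^-1 = (-2/3)x^3 + C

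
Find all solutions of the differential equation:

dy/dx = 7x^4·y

Separating variables and integrating:
ln|y| = 7x^5/5 + C

General solution: y = Ce^(7x^5/5)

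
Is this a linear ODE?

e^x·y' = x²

Yes. Linear (y and its derivatives appear to the first power only, no products of y terms)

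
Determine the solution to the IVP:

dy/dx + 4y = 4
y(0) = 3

General solution: y = 1 + Ce^(-4x)
Applying y(0) = 3: C = 3 - 1 = 2
Particular solution: y = 1 + 2e^(-4x)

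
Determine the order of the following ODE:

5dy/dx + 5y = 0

The order is 1 (highest derivative is of order 1).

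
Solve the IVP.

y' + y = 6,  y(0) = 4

General solution: y = 6 + Ce^(-x)
Applying y(0) = 4: C = 4 - 6 = -2
Particular solution: y = 6 - 2e^(-x)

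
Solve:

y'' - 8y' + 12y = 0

Characteristic equation: r² - 8r + 12 = 0
Roots: r = 2, 6 (distinct real)
General solution: y = C₁e^(2x) + C₂e^(6x)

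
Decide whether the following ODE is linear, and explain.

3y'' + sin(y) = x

Nonlinear (sin(y) is nonlinear in y)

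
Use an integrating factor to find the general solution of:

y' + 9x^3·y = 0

Using integrating factor method:

General solution: y = Ce^(-9x^4/4)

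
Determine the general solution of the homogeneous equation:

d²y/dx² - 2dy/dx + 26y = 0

Characteristic equation: r² - 2r + 26 = 0
Roots: r = 1 ± 5i (complex conjugates)
General solution: y = e^x(C₁cos(5x) + C₂sin(5x))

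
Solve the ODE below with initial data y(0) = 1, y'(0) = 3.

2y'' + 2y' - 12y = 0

General solution: y = C₁e^(2x) + C₂e^(-3x)
Applying ICs: C₁ = 6/5, C₂ = -1/5
Particular solution: y = (6/5)e^(2x) - (1/5)e^(-3x)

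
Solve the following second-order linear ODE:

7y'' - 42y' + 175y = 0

Characteristic equation: 7r² - 42r + 175 = 0
Divide by 7: r² - 6r + 25 = 0
Roots: r = 3 ± 4i (complex conjugates)
General solution: y = e^(3x)(C₁cos(4x) + C₂sin(4x))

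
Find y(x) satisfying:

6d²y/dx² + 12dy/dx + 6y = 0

Characteristic equation: 6r² + 12r + 6 = 0
Divide by 6: r² + 2r + 1 = 0
Factored: (r + 1)² = 0
Repeated root: r = -1
General solution: y = (C₁ + C₂x)e^(-x)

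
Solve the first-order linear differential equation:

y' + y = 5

Using integrating factor method:

General solution: y = 5 + Ce^(-x)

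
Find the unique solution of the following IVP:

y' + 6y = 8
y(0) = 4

General solution: y = 4/3 + Ce^(-6x)
Applying y(0) = 4: C = 4 - 4/3 = 8/3
Particular solution: y = 4/3 + (8/3)e^(-6x)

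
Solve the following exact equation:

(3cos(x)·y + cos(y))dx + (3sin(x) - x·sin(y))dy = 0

Verify exactness: ∂M/∂y = ∂N/∂x ✓
Find F(x,y) such that ∂F/∂x = M, ∂F/∂y = N
Solution: 3sin(x)·y + x·cos(y) = C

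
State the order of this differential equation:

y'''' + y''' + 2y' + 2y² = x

The order is 4 (highest derivative is of order 4).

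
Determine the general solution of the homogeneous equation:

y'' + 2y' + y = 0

Characteristic equation: r² + 2r + 1 = 0
Factored: (r + 1)² = 0
Repeated root: r = -1
General solution: y = (C₁ + C₂x)e^(-x)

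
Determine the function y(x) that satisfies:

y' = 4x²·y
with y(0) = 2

General solution: y = Ce^(4x³/3)
Applying IC y(0) = 2:
Particular solution: y = 2e^(4x³/3)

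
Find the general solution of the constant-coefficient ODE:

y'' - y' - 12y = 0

Characteristic equation: r² - r - 12 = 0
Roots: r = 4, -3 (distinct real)
General solution: y = C₁e^(4x) + C₂e^(-3x)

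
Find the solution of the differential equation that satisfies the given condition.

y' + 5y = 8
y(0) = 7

General solution: y = 8/5 + Ce^(-5x)
Applying y(0) = 7: C = 7 - 8/5 = 27/5
Particular solution: y = 8/5 + (27/5)e^(-5x)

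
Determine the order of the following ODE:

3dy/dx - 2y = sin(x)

The order is 1 (highest derivative is of order 1).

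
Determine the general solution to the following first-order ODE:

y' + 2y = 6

Using integrating factor method:

General solution: y = 3 + Ce^(-2x)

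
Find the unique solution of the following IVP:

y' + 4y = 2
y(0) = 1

General solution: y = 1/2 + Ce^(-4x)
Applying y(0) = 1: C = 1 - 1/2 = 1/2
Particular solution: y = 1/2 + (1/2)e^(-4x)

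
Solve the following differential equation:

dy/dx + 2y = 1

Using integrating factor method:

General solution: y = 1/2 + Ce^(-2x)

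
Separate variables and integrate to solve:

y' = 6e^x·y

Separating variables and integrating:
ln|y| = 6e^x + C

General solution: y = Ce^(6e^x)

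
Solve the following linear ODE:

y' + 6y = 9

Using integrating factor method:

General solution: y = 3/2 + Ce^(-6x)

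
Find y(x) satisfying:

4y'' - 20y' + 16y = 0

Characteristic equation: 4r² - 20r + 16 = 0
Divide by 4: r² - 5r + 4 = 0
Roots: r = 1, 4 (distinct real)
General solution: y = C₁e^x + C₂e^(4x)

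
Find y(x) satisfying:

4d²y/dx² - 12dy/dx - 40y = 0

Characteristic equation: 4r² - 12r - 40 = 0
Divide by 4: r² - 3r - 10 = 0
Roots: r = 5, -2 (distinct real)
General solution: y = C₁e^(5x) + C₂e^(-2x)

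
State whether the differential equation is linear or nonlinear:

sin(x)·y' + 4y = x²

Linear (y and its derivatives appear to the first power only, no products of y terms)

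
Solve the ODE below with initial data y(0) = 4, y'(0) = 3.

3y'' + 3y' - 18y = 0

General solution: y = C₁e^(2x) + C₂e^(-3x)
Applying ICs: C₁ = 3, C₂ = 1
Particular solution: y = 3e^(2x) + e^(-3x)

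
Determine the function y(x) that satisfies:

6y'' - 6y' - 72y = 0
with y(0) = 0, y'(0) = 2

General solution: y = C₁e^(4x) + C₂e^(-3x)
Applying ICs: C₁ = 2/7, C₂ = -2/7
Particular solution: y = (2/7)e^(4x) - (2/7)e^(-3x)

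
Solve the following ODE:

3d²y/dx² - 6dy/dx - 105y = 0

Characteristic equation: 3r² - 6r - 105 = 0
Divide by 3: r² - 2r - 35 = 0
Roots: r = 7, -5 (distinct real)
General solution: y = C₁e^(7x) + C₂e^(-5x)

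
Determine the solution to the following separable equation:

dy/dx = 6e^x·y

Separating variables and integrating:
ln|y| = 6e^x + C

General solution: y = Ce^(6e^x)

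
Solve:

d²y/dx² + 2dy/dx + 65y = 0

Characteristic equation: r² + 2r + 65 = 0
Roots: r = -1 ± 8i (complex conjugates)
General solution: y = e^(-x)(C₁cos(8x) + C₂sin(8x))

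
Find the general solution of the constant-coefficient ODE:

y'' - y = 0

Characteristic equation: r² - 1 = 0
Roots: r = 1, -1 (distinct real)
General solution: y = C₁e^x + C₂e^(-x)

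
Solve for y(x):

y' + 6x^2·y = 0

Using integrating factor method:

General solution: y = Ce^(-2x^3)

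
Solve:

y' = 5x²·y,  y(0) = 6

General solution: y = Ce^(5x³/3)
Applying IC y(0) = 6:
Particular solution: y = 6e^(5x³/3)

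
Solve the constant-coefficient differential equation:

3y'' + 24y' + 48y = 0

Characteristic equation: 3r² + 24r + 48 = 0
Divide by 3: r² + 8r + 16 = 0
Factored: (r + 4)² = 0
Repeated root: r = -4
General solution: y = (C₁ + C₂x)e^(-4x)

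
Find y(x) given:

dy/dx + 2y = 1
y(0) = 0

General solution: y = 1/2 + Ce^(-2x)
Applying y(0) = 0: C = 0 - 1/2 = -1/2
Particular solution: y = 1/2 - (1/2)e^(-2x)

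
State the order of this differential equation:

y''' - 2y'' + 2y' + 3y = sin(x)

The order is 3 (highest derivative is of order 3).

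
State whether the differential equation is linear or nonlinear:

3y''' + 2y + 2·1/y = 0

Nonlinear (1/y term)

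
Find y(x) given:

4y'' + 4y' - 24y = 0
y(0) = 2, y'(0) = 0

General solution: y = C₁e^(2x) + C₂e^(-3x)
Applying ICs: C₁ = 6/5, C₂ = 4/5
Particular solution: y = (6/5)e^(2x) + (4/5)e^(-3x)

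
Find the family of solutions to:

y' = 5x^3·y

Separating variables and integrating:
ln|y| = 5x^4/4 + C

General solution: y = Ce^(5x^4/4)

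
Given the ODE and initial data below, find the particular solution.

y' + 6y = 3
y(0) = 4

General solution: y = 1/2 + Ce^(-6x)
Applying y(0) = 4: C = 4 - 1/2 = 7/2
Particular solution: y = 1/2 + (7/2)e^(-6x)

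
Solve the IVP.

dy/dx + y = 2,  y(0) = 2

General solution: y = 2 + Ce^(-x)
Applying y(0) = 2: C = 2 - 2 = 0
Particular solution: y = 2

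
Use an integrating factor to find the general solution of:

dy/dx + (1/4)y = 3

Using integrating factor method:

General solution: y = 12 + Ce^(-x/4)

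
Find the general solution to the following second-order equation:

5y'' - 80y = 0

Characteristic equation: 5r² - 80 = 0
Divide by 5: r² - 16 = 0
Roots: r = 4, -4 (distinct real)
General solution: y = C₁e^(4x) + C₂e^(-4x)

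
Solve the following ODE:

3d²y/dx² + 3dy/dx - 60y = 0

Characteristic equation: 3r² + 3r - 60 = 0
Divide by 3: r² + r - 20 = 0
Roots: r = 4, -5 (distinct real)
General solution: y = C₁e^(4x) + C₂e^(-5x)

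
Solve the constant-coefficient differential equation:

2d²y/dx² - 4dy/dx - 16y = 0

Characteristic equation: 2r² - 4r - 16 = 0
Divide by 2: r² - 2r - 8 = 0
Roots: r = 4, -2 (distinct real)
General solution: y = C₁e^(4x) + C₂e^(-2x)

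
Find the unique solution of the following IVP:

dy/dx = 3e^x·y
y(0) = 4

General solution: y = Ce^(3e^x)
Applying IC y(0) = 4:
Particular solution: y = 4e^(3(e^x - 1))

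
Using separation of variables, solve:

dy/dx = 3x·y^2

Separating variables and integrating:
-1/y = 3x^2/2 + C

General solution: y^-1 = (-3/2)x^2 + C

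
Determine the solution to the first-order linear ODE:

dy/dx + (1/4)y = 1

Using integrating factor method:

General solution: y = 4 + Ce^(-x/4)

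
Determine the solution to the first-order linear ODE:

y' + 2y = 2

Using integrating factor method:

General solution: y = 1 + Ce^(-2x)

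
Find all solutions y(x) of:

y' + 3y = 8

Using integrating factor method:

General solution: y = 8/3 + Ce^(-3x)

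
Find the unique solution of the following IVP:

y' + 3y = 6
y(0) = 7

General solution: y = 2 + Ce^(-3x)
Applying y(0) = 7: C = 7 - 2 = 5
Particular solution: y = 2 + 5e^(-3x)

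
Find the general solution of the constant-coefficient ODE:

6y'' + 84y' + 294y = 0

Characteristic equation: 6r² + 84r + 294 = 0
Divide by 6: r² + 14r + 49 = 0
Factored: (r + 7)² = 0
Repeated root: r = -7
General solution: y = (C₁ + C₂x)e^(-7x)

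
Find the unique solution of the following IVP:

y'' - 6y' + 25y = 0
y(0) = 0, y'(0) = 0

General solution: y = e^(3x)(C₁cos(4x) + C₂sin(4x))
Complex roots r = 3 ± 4i
Applying ICs: C₁ = 0, C₂ = 0
Particular solution: y = 0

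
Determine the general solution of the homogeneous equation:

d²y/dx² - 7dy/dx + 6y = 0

Characteristic equation: r² - 7r + 6 = 0
Roots: r = 6, 1 (distinct real)
General solution: y = C₁e^(6x) + C₂e^x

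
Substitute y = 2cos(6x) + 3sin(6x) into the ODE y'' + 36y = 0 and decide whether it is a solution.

Verification:
y'' = -72cos(6x) - 108sin(6x)
y'' + 36y = 0 ✓

Yes, it is a solution.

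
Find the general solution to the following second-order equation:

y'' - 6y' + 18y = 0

Characteristic equation: r² - 6r + 18 = 0
Roots: r = 3 ± 3i (complex conjugates)
General solution: y = e^(3x)(C₁cos(3x) + C₂sin(3x))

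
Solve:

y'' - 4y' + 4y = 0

Characteristic equation: r² - 4r + 4 = 0
Factored: (r - 2)² = 0
Repeated root: r = 2
General solution: y = (C₁ + C₂x)e^(2x)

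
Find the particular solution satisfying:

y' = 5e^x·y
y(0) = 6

General solution: y = Ce^(5e^x)
Applying IC y(0) = 6:
Particular solution: y = 6e^(5(e^x - 1))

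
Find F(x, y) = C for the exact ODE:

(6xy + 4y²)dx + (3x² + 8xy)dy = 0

Verify exactness: ∂M/∂y = ∂N/∂x ✓
Find F(x,y) such that ∂F/∂x = M, ∂F/∂y = N
Solution: 3x²y + 4xy² = C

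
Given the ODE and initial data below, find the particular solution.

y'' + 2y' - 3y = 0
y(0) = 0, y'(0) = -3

General solution: y = C₁e^x + C₂e^(-3x)
Applying ICs: C₁ = -3/4, C₂ = 3/4
Particular solution: y = -(3/4)e^x + (3/4)e^(-3x)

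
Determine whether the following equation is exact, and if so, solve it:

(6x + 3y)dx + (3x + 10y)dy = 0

Verify exactness: ∂M/∂y = ∂N/∂x ✓
Find F(x,y) such that ∂F/∂x = M, ∂F/∂y = N
Solution: 3x² + 3xy + 5y² = C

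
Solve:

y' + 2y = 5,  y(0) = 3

General solution: y = 5/2 + Ce^(-2x)
Applying y(0) = 3: C = 3 - 5/2 = 1/2
Particular solution: y = 5/2 + (1/2)e^(-2x)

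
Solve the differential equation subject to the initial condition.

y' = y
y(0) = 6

General solution: y = Ce^x
Applying IC y(0) = 6:
Particular solution: y = 6e^x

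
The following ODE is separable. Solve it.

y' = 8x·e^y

Separating variables and integrating:
-e^(-y) = 4x² + C

General solution: y = -ln(C - 4x²)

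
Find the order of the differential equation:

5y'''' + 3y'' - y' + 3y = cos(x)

The order is 4 (highest derivative is of order 4).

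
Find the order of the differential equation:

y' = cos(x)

The order is 1 (highest derivative is of order 1).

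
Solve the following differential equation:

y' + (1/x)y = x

Using integrating factor method:

General solution: y = (1/3)x^2 + C/x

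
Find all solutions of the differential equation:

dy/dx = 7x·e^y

Separating variables and integrating:
-e^(-y) = 7x²/2 + C

General solution: y = -ln(C - 7x²/2)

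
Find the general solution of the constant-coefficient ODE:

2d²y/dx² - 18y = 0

Characteristic equation: 2r² - 18 = 0
Divide by 2: r² - 9 = 0
Roots: r = 3, -3 (distinct real)
General solution: y = C₁e^(3x) + C₂e^(-3x)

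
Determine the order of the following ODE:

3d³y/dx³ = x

The order is 3 (highest derivative is of order 3).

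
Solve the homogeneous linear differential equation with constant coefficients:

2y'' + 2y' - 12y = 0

Characteristic equation: 2r² + 2r - 12 = 0
Divide by 2: r² + r - 6 = 0
Roots: r = 2, -3 (distinct real)
General solution: y = C₁e^(2x) + C₂e^(-3x)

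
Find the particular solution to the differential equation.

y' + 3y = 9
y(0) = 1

General solution: y = 3 + Ce^(-3x)
Applying y(0) = 1: C = 1 - 3 = -2
Particular solution: y = 3 - 2e^(-3x)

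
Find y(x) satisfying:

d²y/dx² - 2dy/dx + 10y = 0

Characteristic equation: r² - 2r + 10 = 0
Roots: r = 1 ± 3i (complex conjugates)
General solution: y = e^x(C₁cos(3x) + C₂sin(3x))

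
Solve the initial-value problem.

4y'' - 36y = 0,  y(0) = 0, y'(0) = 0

General solution: y = C₁e^(3x) + C₂e^(-3x)
Applying ICs: C₁ = 0, C₂ = 0
Particular solution: y = 0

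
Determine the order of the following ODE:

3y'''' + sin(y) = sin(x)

The order is 4 (highest derivative is of order 4).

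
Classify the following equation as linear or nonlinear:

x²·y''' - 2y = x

Linear (y and its derivatives appear to the first power only, no products of y terms)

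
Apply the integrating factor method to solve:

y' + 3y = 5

Using integrating factor method:

General solution: y = 5/3 + Ce^(-3x)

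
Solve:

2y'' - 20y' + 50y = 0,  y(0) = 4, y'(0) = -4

General solution: y = (C₁ + C₂x)e^(5x)
Repeated root r = 5
Applying ICs: C₁ = 4, C₂ = -24
Particular solution: y = (4 - 24x)e^(5x)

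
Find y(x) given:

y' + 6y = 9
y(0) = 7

General solution: y = 3/2 + Ce^(-6x)
Applying y(0) = 7: C = 7 - 3/2 = 11/2
Particular solution: y = 3/2 + (11/2)e^(-6x)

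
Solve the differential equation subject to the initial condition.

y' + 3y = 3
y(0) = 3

General solution: y = 1 + Ce^(-3x)
Applying y(0) = 3: C = 3 - 1 = 2
Particular solution: y = 1 + 2e^(-3x)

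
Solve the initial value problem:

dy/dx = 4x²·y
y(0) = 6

General solution: y = Ce^(4x³/3)
Applying IC y(0) = 6:
Particular solution: y = 6e^(4x³/3)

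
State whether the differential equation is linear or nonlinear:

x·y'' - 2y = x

Linear (y and its derivatives appear to the first power only, no products of y terms)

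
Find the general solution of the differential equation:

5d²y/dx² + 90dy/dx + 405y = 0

Characteristic equation: 5r² + 90r + 405 = 0
Divide by 5: r² + 18r + 81 = 0
Factored: (r + 9)² = 0
Repeated root: r = -9
General solution: y = (C₁ + C₂x)e^(-9x)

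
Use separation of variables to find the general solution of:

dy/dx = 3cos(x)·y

Separating variables and integrating:
ln|y| = 3sin(x) + C

General solution: y = Ce^(3sin(x))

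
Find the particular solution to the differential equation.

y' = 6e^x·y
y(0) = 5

General solution: y = Ce^(6e^x)
Applying IC y(0) = 5:
Particular solution: y = 5e^(6(e^x - 1))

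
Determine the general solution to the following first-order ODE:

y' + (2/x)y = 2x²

Using integrating factor method:

General solution: y = (2/5)x^3 + Cx^(-2)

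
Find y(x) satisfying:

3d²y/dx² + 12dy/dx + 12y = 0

Characteristic equation: 3r² + 12r + 12 = 0
Divide by 3: r² + 4r + 4 = 0
Factored: (r + 2)² = 0
Repeated root: r = -2
General solution: y = (C₁ + C₂x)e^(-2x)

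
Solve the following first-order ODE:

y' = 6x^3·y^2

Separating variables and integrating:
-1/y = 3x^4/2 + C

General solution: y^-1 = (-3/2)x^4 + C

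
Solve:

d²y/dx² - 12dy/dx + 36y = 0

Characteristic equation: r² - 12r + 36 = 0
Factored: (r - 6)² = 0
Repeated root: r = 6
General solution: y = (C₁ + C₂x)e^(6x)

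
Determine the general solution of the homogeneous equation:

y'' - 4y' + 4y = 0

Characteristic equation: r² - 4r + 4 = 0
Factored: (r - 2)² = 0
Repeated root: r = 2
General solution: y = (C₁ + C₂x)e^(2x)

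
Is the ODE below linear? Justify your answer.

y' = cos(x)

Yes. Linear (y and its derivatives appear to the first power only, no products of y terms)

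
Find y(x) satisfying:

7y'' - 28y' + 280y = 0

Characteristic equation: 7r² - 28r + 280 = 0
Divide by 7: r² - 4r + 40 = 0
Roots: r = 2 ± 6i (complex conjugates)
General solution: y = e^(2x)(C₁cos(6x) + C₂sin(6x))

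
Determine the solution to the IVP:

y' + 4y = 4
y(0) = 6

General solution: y = 1 + Ce^(-4x)
Applying y(0) = 6: C = 6 - 1 = 5
Particular solution: y = 1 + 5e^(-4x)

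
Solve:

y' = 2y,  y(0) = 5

General solution: y = Ce^(2x)
Applying IC y(0) = 5:
Particular solution: y = 5e^(2x)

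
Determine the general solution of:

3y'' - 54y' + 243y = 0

Characteristic equation: 3r² - 54r + 243 = 0
Divide by 3: r² - 18r + 81 = 0
Factored: (r - 9)² = 0
Repeated root: r = 9
General solution: y = (C₁ + C₂x)e^(9x)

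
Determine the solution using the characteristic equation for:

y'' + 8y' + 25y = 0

Characteristic equation: r² + 8r + 25 = 0
Roots: r = -4 ± 3i (complex conjugates)
General solution: y = e^(-4x)(C₁cos(3x) + C₂sin(3x))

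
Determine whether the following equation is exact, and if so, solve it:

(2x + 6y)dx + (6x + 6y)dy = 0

Verify exactness: ∂M/∂y = ∂N/∂x ✓
Find F(x,y) such that ∂F/∂x = M, ∂F/∂y = N
Solution: x² + 6xy + 3y² = C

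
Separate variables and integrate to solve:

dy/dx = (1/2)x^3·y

Separating variables and integrating:
ln|y| = x^4/8 + C

General solution: y = Ce^(x^4/8)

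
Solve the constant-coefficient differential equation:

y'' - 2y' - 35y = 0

Characteristic equation: r² - 2r - 35 = 0
Roots: r = 7, -5 (distinct real)
General solution: y = C₁e^(7x) + C₂e^(-5x)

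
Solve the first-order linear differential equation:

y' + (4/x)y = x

Using integrating factor method:

General solution: y = (1/6)x^2 + Cx^(-4)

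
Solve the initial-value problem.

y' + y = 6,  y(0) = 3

General solution: y = 6 + Ce^(-x)
Applying y(0) = 3: C = 3 - 6 = -3
Particular solution: y = 6 - 3e^(-x)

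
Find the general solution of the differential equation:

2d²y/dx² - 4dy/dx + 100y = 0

Characteristic equation: 2r² - 4r + 100 = 0
Divide by 2: r² - 2r + 50 = 0
Roots: r = 1 ± 7i (complex conjugates)
General solution: y = e^x(C₁cos(7x) + C₂sin(7x))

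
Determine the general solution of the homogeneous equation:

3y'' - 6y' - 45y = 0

Characteristic equation: 3r² - 6r - 45 = 0
Divide by 3: r² - 2r - 15 = 0
Roots: r = 5, -3 (distinct real)
General solution: y = C₁e^(5x) + C₂e^(-3x)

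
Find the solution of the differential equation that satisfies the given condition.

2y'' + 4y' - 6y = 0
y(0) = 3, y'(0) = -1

General solution: y = C₁e^x + C₂e^(-3x)
Applying ICs: C₁ = 2, C₂ = 1
Particular solution: y = 2e^x + e^(-3x)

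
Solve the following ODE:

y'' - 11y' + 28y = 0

Characteristic equation: r² - 11r + 28 = 0
Roots: r = 4, 7 (distinct real)
General solution: y = C₁e^(4x) + C₂e^(7x)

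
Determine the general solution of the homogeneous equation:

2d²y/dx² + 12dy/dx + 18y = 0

Characteristic equation: 2r² + 12r + 18 = 0
Divide by 2: r² + 6r + 9 = 0
Factored: (r + 3)² = 0
Repeated root: r = -3
General solution: y = (C₁ + C₂x)e^(-3x)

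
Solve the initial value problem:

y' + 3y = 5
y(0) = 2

General solution: y = 5/3 + Ce^(-3x)
Applying y(0) = 2: C = 2 - 5/3 = 1/3
Particular solution: y = 5/3 + (1/3)e^(-3x)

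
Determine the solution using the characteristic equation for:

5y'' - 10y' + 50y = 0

Characteristic equation: 5r² - 10r + 50 = 0
Divide by 5: r² - 2r + 10 = 0
Roots: r = 1 ± 3i (complex conjugates)
General solution: y = e^x(C₁cos(3x) + C₂sin(3x))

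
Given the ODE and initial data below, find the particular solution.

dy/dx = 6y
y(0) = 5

General solution: y = Ce^(6x)
Applying IC y(0) = 5:
Particular solution: y = 5e^(6x)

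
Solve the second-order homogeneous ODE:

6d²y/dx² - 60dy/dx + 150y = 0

Characteristic equation: 6r² - 60r + 150 = 0
Divide by 6: r² - 10r + 25 = 0
Factored: (r - 5)² = 0
Repeated root: r = 5
General solution: y = (C₁ + C₂x)e^(5x)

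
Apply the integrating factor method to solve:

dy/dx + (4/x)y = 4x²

Using integrating factor method:

General solution: y = (4/7)x^3 + Cx^(-4)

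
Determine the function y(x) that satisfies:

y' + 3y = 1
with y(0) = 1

General solution: y = 1/3 + Ce^(-3x)
Applying y(0) = 1: C = 1 - 1/3 = 2/3
Particular solution: y = 1/3 + (2/3)e^(-3x)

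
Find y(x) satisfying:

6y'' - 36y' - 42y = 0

Characteristic equation: 6r² - 36r - 42 = 0
Divide by 6: r² - 6r - 7 = 0
Roots: r = 7, -1 (distinct real)
General solution: y = C₁e^(7x) + C₂e^(-x)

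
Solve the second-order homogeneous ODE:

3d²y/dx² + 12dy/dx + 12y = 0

Characteristic equation: 3r² + 12r + 12 = 0
Divide by 3: r² + 4r + 4 = 0
Factored: (r + 2)² = 0
Repeated root: r = -2
General solution: y = (C₁ + C₂x)e^(-2x)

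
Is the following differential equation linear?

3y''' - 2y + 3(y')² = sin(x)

No. Nonlinear ((y')² term)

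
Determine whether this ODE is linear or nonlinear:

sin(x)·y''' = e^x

Linear (y and its derivatives appear to the first power only, no products of y terms)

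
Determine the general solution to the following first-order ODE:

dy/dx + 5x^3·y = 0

Using integrating factor method:

General solution: y = Ce^(-5x^4/4)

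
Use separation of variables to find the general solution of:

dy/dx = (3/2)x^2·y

Separating variables and integrating:
ln|y| = x^3/2 + C

General solution: y = Ce^(x^3/2)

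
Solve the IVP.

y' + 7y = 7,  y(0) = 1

General solution: y = 1 + Ce^(-7x)
Applying y(0) = 1: C = 1 - 1 = 0
Particular solution: y = 1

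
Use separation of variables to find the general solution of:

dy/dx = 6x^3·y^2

Separating variables and integrating:
-1/y = 3x^4/2 + C

General solution: y^-1 = (-3/2)x^4 + C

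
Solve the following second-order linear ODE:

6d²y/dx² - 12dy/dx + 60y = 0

Characteristic equation: 6r² - 12r + 60 = 0
Divide by 6: r² - 2r + 10 = 0
Roots: r = 1 ± 3i (complex conjugates)
General solution: y = e^x(C₁cos(3x) + C₂sin(3x))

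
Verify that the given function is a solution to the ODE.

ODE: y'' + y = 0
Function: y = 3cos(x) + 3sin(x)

Verification:
y'' = -3cos(x) - 3sin(x)
y'' + y = 0 ✓

Yes, it is a solution.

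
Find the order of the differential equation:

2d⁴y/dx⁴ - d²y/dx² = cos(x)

The order is 4 (highest derivative is of order 4).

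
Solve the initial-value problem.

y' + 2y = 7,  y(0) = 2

General solution: y = 7/2 + Ce^(-2x)
Applying y(0) = 2: C = 2 - 7/2 = -3/2
Particular solution: y = 7/2 - (3/2)e^(-2x)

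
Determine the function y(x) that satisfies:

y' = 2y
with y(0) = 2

General solution: y = Ce^(2x)
Applying IC y(0) = 2:
Particular solution: y = 2e^(2x)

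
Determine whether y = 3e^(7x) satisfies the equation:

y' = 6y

Verification:
y = 3e^(7x)
y' = 21e^(7x)
But 6y = 18e^(7x)
y' ≠ 6y — the derivative does not match

No, it is not a solution.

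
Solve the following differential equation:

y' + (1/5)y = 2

Using integrating factor method:

General solution: y = 10 + Ce^(-x/5)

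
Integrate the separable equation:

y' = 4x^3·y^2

Separating variables and integrating:
-1/y = x^4 + C

General solution: y^-1 = -x^4 + C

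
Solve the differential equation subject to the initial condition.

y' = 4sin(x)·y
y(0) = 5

General solution: y = Ce^(-4cos(x))
Applying IC y(0) = 5:
Particular solution: y = 5e^(4(1-cos(x)))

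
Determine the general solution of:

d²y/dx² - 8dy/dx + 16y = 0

Characteristic equation: r² - 8r + 16 = 0
Factored: (r - 4)² = 0
Repeated root: r = 4
General solution: y = (C₁ + C₂x)e^(4x)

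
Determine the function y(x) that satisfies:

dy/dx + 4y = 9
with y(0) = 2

General solution: y = 9/4 + Ce^(-4x)
Applying y(0) = 2: C = 2 - 9/4 = -1/4
Particular solution: y = 9/4 - (1/4)e^(-4x)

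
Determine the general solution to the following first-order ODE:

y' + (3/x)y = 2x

Using integrating factor method:

General solution: y = (2/5)x^2 + Cx^(-3)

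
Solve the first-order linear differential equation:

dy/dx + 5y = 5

Using integrating factor method:

General solution: y = 1 + Ce^(-5x)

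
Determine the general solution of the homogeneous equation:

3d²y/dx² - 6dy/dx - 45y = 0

Characteristic equation: 3r² - 6r - 45 = 0
Divide by 3: r² - 2r - 15 = 0
Roots: r = 5, -3 (distinct real)
General solution: y = C₁e^(5x) + C₂e^(-3x)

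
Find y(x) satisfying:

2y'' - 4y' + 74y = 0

Characteristic equation: 2r² - 4r + 74 = 0
Divide by 2: r² - 2r + 37 = 0
Roots: r = 1 ± 6i (complex conjugates)
General solution: y = e^x(C₁cos(6x) + C₂sin(6x))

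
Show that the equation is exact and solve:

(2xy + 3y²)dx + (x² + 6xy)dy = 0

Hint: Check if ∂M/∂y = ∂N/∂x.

Verify exactness: ∂M/∂y = ∂N/∂x ✓
Find F(x,y) such that ∂F/∂x = M, ∂F/∂y = N
Solution: x²y + 3xy² = C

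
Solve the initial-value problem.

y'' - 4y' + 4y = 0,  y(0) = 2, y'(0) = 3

General solution: y = (C₁ + C₂x)e^(2x)
Repeated root r = 2
Applying ICs: C₁ = 2, C₂ = -1
Particular solution: y = (2 - x)e^(2x)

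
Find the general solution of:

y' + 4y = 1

Using integrating factor method:

General solution: y = 1/4 + Ce^(-4x)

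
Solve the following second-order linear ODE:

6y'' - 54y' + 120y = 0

Characteristic equation: 6r² - 54r + 120 = 0
Divide by 6: r² - 9r + 20 = 0
Roots: r = 4, 5 (distinct real)
General solution: y = C₁e^(4x) + C₂e^(5x)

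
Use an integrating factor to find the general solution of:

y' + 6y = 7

Using integrating factor method:

General solution: y = 7/6 + Ce^(-6x)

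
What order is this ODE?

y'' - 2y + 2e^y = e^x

The order is 2 (highest derivative is of order 2).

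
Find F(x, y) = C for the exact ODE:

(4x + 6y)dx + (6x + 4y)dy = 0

Verify exactness: ∂M/∂y = ∂N/∂x ✓
Find F(x,y) such that ∂F/∂x = M, ∂F/∂y = N
Solution: 2x² + 6xy + 2y² = C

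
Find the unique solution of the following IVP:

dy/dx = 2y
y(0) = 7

General solution: y = Ce^(2x)
Applying IC y(0) = 7:
Particular solution: y = 7e^(2x)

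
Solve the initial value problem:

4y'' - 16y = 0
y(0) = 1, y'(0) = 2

General solution: y = C₁e^(2x) + C₂e^(-2x)
Applying ICs: C₁ = 1, C₂ = 0
Particular solution: y = e^(2x)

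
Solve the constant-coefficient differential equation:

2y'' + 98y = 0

Characteristic equation: 2r² + 98 = 0
Divide by 2: r² + 49 = 0
Roots: r = ±7i (complex conjugates)
General solution: y = C₁cos(7x) + C₂sin(7x)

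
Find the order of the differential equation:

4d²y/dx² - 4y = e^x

The order is 2 (highest derivative is of order 2).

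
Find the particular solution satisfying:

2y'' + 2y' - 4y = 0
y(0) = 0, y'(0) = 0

General solution: y = C₁e^x + C₂e^(-2x)
Applying ICs: C₁ = 0, C₂ = 0
Particular solution: y = 0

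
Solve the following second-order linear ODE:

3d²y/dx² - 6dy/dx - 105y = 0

Characteristic equation: 3r² - 6r - 105 = 0
Divide by 3: r² - 2r - 35 = 0
Roots: r = 7, -5 (distinct real)
General solution: y = C₁e^(7x) + C₂e^(-5x)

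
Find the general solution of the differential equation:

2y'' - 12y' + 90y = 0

Characteristic equation: 2r² - 12r + 90 = 0
Divide by 2: r² - 6r + 45 = 0
Roots: r = 3 ± 6i (complex conjugates)
General solution: y = e^(3x)(C₁cos(6x) + C₂sin(6x))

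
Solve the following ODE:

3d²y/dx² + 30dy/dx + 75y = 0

Characteristic equation: 3r² + 30r + 75 = 0
Divide by 3: r² + 10r + 25 = 0
Factored: (r + 5)² = 0
Repeated root: r = -5
General solution: y = (C₁ + C₂x)e^(-5x)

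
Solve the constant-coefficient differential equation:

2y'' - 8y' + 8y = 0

Characteristic equation: 2r² - 8r + 8 = 0
Divide by 2: r² - 4r + 4 = 0
Factored: (r - 2)² = 0
Repeated root: r = 2
General solution: y = (C₁ + C₂x)e^(2x)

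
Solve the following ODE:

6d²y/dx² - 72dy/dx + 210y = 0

Characteristic equation: 6r² - 72r + 210 = 0
Divide by 6: r² - 12r + 35 = 0
Roots: r = 7, 5 (distinct real)
General solution: y = C₁e^(7x) + C₂e^(5x)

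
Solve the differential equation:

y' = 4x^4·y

Separating variables and integrating:
ln|y| = 4x^5/5 + C

General solution: y = Ce^(4x^5/5)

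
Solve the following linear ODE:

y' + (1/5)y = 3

Using integrating factor method:

General solution: y = 15 + Ce^(-x/5)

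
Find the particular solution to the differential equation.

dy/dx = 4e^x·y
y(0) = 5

General solution: y = Ce^(4e^x)
Applying IC y(0) = 5:
Particular solution: y = 5e^(4(e^x - 1))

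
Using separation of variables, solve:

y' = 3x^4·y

Separating variables and integrating:
ln|y| = 3x^5/5 + C

General solution: y = Ce^(3x^5/5)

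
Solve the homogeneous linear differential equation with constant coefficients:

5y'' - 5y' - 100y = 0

Characteristic equation: 5r² - 5r - 100 = 0
Divide by 5: r² - r - 20 = 0
Roots: r = 5, -4 (distinct real)
General solution: y = C₁e^(5x) + C₂e^(-4x)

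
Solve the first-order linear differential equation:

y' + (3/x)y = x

Using integrating factor method:

General solution: y = (1/5)x^2 + Cx^(-3)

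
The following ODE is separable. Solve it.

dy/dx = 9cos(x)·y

Separating variables and integrating:
ln|y| = 9sin(x) + C

General solution: y = Ce^(9sin(x))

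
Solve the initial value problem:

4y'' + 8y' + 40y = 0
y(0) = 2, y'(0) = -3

General solution: y = e^(-x)(C₁cos(3x) + C₂sin(3x))
Complex roots r = -1 ± 3i
Applying ICs: C₁ = 2, C₂ = -1/3
Particular solution: y = e^(-x)(2cos(3x) - (1/3)sin(3x))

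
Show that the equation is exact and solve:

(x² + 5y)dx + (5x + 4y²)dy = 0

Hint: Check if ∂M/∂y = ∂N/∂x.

Verify exactness: ∂M/∂y = ∂N/∂x ✓
Find F(x,y) such that ∂F/∂x = M, ∂F/∂y = N
Solution: x³/3 + 5xy + 4y³/3 = C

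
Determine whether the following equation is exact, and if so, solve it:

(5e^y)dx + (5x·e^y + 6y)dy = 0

Verify exactness: ∂M/∂y = ∂N/∂x ✓
Find F(x,y) such that ∂F/∂x = M, ∂F/∂y = N
Solution: 5x·e^y + 3y² = C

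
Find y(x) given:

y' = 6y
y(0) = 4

General solution: y = Ce^(6x)
Applying IC y(0) = 4:
Particular solution: y = 4e^(6x)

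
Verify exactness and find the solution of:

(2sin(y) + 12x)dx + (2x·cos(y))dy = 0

Verify exactness: ∂M/∂y = ∂N/∂x ✓
Find F(x,y) such that ∂F/∂x = M, ∂F/∂y = N
Solution: 2x·sin(y) + 6x² = C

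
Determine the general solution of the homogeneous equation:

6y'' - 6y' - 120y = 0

Characteristic equation: 6r² - 6r - 120 = 0
Divide by 6: r² - r - 20 = 0
Roots: r = 5, -4 (distinct real)
General solution: y = C₁e^(5x) + C₂e^(-4x)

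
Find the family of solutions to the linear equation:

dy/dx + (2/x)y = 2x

Using integrating factor method:

General solution: y = (1/2)x^2 + Cx^(-2)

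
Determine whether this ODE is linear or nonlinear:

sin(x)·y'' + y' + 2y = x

Linear (y and its derivatives appear to the first power only, no products of y terms)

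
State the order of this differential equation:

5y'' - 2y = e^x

The order is 2 (highest derivative is of order 2).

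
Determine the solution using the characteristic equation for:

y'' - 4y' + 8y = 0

Characteristic equation: r² - 4r + 8 = 0
Roots: r = 2 ± 2i (complex conjugates)
General solution: y = e^(2x)(C₁cos(2x) + C₂sin(2x))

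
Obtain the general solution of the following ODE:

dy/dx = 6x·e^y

Separating variables and integrating:
-e^(-y) = 3x² + C

General solution: y = -ln(C - 3x²)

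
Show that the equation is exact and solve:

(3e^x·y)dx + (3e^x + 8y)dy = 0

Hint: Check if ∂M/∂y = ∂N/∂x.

Verify exactness: ∂M/∂y = ∂N/∂x ✓
Find F(x,y) such that ∂F/∂x = M, ∂F/∂y = N
Solution: 3e^x·y + 4y² = C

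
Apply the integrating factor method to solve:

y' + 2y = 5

Using integrating factor method:

General solution: y = 5/2 + Ce^(-2x)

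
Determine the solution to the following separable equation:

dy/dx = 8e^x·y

Separating variables and integrating:
ln|y| = 8e^x + C

General solution: y = Ce^(8e^x)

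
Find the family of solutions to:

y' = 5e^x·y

Separating variables and integrating:
ln|y| = 5e^x + C

General solution: y = Ce^(5e^x)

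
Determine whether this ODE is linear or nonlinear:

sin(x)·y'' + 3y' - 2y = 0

Linear (y and its derivatives appear to the first power only, no products of y terms)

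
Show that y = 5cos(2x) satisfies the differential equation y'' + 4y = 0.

Verification:
y'' = -20cos(2x)
y'' + 4y = 0 ✓

Yes, it is a solution.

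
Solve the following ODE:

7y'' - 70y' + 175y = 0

Characteristic equation: 7r² - 70r + 175 = 0
Divide by 7: r² - 10r + 25 = 0
Factored: (r - 5)² = 0
Repeated root: r = 5
General solution: y = (C₁ + C₂x)e^(5x)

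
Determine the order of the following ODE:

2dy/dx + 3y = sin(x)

The order is 1 (highest derivative is of order 1).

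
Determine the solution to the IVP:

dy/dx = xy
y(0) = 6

General solution: y = Ce^(x²/2)
Applying IC y(0) = 6:
Particular solution: y = 6e^(x²/2)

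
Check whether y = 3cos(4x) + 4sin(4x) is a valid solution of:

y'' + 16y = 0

Verification:
y'' = -48cos(4x) - 64sin(4x)
y'' + 16y = 0 ✓

Yes, it is a solution.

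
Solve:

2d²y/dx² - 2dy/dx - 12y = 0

Characteristic equation: 2r² - 2r - 12 = 0
Divide by 2: r² - r - 6 = 0
Roots: r = 3, -2 (distinct real)
General solution: y = C₁e^(3x) + C₂e^(-2x)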